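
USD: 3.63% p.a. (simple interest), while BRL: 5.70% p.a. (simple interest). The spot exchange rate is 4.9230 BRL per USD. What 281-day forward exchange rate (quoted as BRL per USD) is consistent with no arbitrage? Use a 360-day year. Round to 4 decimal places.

T = 281/360 years.
BRL accumulates by 1 + 0.0570×281/360 = 1.0444917.
USD growth factor: 1 + 0.0363×281/360 = 1.0283342.
So F = 4.923 × 1.0444917 / 1.0283342 = 5.000352 (BRL/USD).

5.0004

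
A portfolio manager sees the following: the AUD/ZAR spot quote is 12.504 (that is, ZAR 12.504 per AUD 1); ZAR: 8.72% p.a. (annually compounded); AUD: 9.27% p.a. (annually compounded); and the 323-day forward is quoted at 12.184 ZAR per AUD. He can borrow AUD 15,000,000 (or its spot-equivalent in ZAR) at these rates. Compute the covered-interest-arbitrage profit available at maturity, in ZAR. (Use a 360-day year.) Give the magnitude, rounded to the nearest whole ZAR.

T = 323/360 years.
Invest the AUD and cover forward: 15,000,000 × 1.08278916595 × 12.184 = ZAR 197,890,547.97.
Convert at spot and invest in ZAR: 15,000,000 × 12.504 × 1.07789793467 = ZAR 202,170,536.63.
The quoted forward undervalues AUD, so borrow AUD, convert to ZAR at spot, deposit the ZAR at 8.72%, and buy AUD forward at 12.184 to cover the loan.
Profit = 202,170,536.63 − 197,890,547.97 = ZAR 4,279,989.

ZAR 4,279,989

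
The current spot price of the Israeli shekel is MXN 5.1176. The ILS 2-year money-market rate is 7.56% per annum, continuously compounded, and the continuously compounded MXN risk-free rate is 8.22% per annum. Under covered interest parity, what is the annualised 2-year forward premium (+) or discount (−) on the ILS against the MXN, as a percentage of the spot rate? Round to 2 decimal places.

+0.66%

T = 2 years.
No-arbitrage forward: 5.1176 × 1.1786857 / 1.1632293 = 5.1856001 MXN/ILS.
(F − S)/S ÷ T = (5.1856001 − 5.1176)/5.1176/2 = 0.006644 → 0.66%.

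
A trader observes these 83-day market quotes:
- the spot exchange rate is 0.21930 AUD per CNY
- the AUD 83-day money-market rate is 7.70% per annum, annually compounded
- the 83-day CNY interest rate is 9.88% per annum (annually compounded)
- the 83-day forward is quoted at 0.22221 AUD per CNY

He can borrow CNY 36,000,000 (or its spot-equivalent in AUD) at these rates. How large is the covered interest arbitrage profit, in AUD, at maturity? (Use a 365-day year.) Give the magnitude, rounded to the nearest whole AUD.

AUD 143,700

T = 83/365 years.
Invest the CNY and cover forward: 36,000,000 × 1.021656233 × 0.22221 = AUD 8,172,800.34.
Convert at spot and invest in AUD: 36,000,000 × 0.21930 × 1.017011263 = AUD 8,029,100.52.
The quoted forward overvalues CNY, so borrow AUD, buy CNY at spot, deposit the CNY at 9.88%, and sell the proceeds forward at 0.22221.
Arbitrage profit = |8,172,800.34 − 8,029,100.52| = AUD 143,700.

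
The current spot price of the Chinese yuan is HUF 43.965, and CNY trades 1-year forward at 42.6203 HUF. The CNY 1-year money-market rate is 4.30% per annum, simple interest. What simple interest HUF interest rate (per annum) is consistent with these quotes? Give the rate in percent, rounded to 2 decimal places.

T = 1 year.
CIP gives F = S · g_HUF/g_CNY, so g_HUF/g_CNY = 42.6203/43.965 = 0.9694143.
CNY growth factor: 1 + 0.0430×1 = 1.043000.
Hence g_HUF = 1.0110991.
r = (1.0110991 − 1)/1 = 0.011099 → 1.11%.

1.11%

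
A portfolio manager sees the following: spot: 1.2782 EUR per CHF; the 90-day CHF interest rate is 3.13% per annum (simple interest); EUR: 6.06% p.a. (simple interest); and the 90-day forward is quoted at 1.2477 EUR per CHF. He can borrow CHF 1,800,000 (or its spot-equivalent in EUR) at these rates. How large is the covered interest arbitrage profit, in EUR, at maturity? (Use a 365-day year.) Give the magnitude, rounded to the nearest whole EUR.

EUR 71,946

T = 90/365 years.
Route A — deposit CHF, sell forward: 1,800,000 × 1.007717808 × 1.2477 = EUR 2,263,193.12.
Route B — convert at spot, deposit EUR: 1,800,000 × 1.2782 × 1.014942466 = EUR 2,335,139.03.
The quoted forward undervalues CHF, so borrow CHF, convert to EUR at spot, deposit the EUR at 6.06%, and buy CHF forward at 1.2477 to cover the loan.
Profit = 2,335,139.03 − 2,263,193.12 = EUR 71,946.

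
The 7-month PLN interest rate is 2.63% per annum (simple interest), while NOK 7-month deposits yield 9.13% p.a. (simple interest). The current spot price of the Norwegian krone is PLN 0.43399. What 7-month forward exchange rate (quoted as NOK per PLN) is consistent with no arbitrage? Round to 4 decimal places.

2.3902

T = 7/12 years.
PLN accumulates by 1 + 0.0263×7/12 = 1.0153417.
NOK growth factor: 1 + 0.0913×7/12 = 1.0532583.
So F = 0.43399 × 1.0153417 / 1.0532583 = 0.4183666 (PLN/NOK).
Invert for NOK per PLN: 1 / 0.4183666 = 2.3902.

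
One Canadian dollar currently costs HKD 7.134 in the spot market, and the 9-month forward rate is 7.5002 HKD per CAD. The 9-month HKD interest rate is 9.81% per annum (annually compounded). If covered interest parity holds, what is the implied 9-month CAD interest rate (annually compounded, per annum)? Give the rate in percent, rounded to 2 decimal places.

2.72%

T = 9/12 years.
CIP gives F = S · g_HKD/g_CAD, so g_HKD/g_CAD = 7.5002/7.134 = 1.0513317.
HKD growth factor: (1 + 0.0981)^(9/12) = 1.0727078.
So the CAD growth factor = 1.0203324.
Annualise: 1.0203324^(12/9) − 1 = 0.027201 = 2.72%.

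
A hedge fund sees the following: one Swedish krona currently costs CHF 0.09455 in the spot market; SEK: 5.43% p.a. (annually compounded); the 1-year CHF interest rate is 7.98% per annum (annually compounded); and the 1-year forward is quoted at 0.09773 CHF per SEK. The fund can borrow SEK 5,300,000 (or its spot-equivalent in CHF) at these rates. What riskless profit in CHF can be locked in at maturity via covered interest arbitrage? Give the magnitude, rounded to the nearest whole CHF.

CHF 4,991

T = 1 year.
Keep in SEK, deliver into the forward: 5,300,000·1.054300·0.09773 = CHF 546,094.72.
Swap to CHF now, deposit: 5,300,000·0.09455·1.079800 = CHF 541,103.98.
The quoted forward overvalues SEK, so borrow CHF, buy SEK at spot, deposit the SEK at 5.43%, and sell the proceeds forward at 0.09773.
Arbitrage profit = |546,094.72 − 541,103.98| = CHF 4,991.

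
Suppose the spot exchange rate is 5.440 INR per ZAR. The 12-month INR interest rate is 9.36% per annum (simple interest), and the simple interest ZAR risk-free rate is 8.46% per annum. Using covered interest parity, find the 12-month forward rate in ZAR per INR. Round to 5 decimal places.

0.18231

T = 1 year.
INR accumulates by 1 + 0.0936×1 = 1.093600.
ZAR accumulates by 1 + 0.0846×1 = 1.084600.
Forward (INR per ZAR) = 5.44 × 1.093600 / 1.084600 = 5.485141.
Quoted the other way: 1/5.485141 = 0.18231 ZAR per INR.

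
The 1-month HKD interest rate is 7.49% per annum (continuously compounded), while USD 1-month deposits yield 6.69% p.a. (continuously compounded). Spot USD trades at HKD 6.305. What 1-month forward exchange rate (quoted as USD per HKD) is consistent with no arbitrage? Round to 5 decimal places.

T = 1/12 years.
Growth of 1 HKD over T: e^(0.0749×1/12) = 1.0062612.
USD accumulates by e^(0.0669×1/12) = 1.0055906.
Forward (HKD per USD) = 6.305 × 1.0062612 / 1.0055906 = 6.309205.
Quoted the other way: 1/6.309205 = 0.15850 USD per HKD.

0.15850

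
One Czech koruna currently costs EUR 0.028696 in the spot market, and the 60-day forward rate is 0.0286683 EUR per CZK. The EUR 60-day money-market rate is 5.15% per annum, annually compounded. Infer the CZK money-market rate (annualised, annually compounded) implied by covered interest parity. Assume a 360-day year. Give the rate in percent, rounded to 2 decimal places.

T = 60/360 years.
By CIP, F/S equals the EUR-to-CZK growth ratio: 0.0286683/0.028696 = 0.9990347.
EUR growth factor: (1 + 0.0515)^(60/360) = 1.0084047.
That pins the CZK growth at 1.0093791.
r = 1.0093791^(360/60) − 1 = 0.057611 → 5.76%.

5.76%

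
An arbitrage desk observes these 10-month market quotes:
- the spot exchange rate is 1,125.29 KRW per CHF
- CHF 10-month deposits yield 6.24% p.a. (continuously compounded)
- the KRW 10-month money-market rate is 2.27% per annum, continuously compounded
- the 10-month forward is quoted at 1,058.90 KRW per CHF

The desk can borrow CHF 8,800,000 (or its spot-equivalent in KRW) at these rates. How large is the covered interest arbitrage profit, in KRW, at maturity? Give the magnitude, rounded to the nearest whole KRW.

KRW 275,966,017

T = 10/12 years.
Invest the CHF and cover forward: 8,800,000 × 1.053375742513 × 1058.90 = KRW 9,815,692,248.97.
Convert at spot and invest in KRW: 8,800,000 × 1125.29 × 1.019096720352 = KRW 10,091,658,266.32.
The quoted forward undervalues CHF, so borrow CHF, convert to KRW at spot, deposit the KRW at 2.27%, and buy CHF forward at 1,058.90 to cover the loan.
Profit = 10,091,658,266.32 − 9,815,692,248.97 = KRW 275,966,017.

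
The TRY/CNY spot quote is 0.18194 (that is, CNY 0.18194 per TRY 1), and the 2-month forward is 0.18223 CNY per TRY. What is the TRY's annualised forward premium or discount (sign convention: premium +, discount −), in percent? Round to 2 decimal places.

T = 2/12 years.
Period premium: (0.18223 − 0.18194)/0.18194 = 0.0015939.
Per annum: 0.0015939 / (2/12) = 0.009563 = 0.96%.

+0.96%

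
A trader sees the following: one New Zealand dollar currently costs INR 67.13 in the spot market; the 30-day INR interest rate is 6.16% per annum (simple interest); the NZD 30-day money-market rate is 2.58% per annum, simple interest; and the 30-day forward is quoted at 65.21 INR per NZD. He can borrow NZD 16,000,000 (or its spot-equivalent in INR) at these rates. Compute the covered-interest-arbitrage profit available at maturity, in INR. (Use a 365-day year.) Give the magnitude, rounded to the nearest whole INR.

T = 30/365 years.
Invest the NZD and cover forward: 16,000,000 × 1.002120547945 × 65.21 = INR 1,045,572,494.90.
Convert at spot and invest in INR: 16,000,000 × 67.13 × 1.005063013699 = INR 1,079,518,081.75.
The quoted forward undervalues NZD, so borrow NZD, convert to INR at spot, deposit the INR at 6.16%, and buy NZD forward at 65.21 to cover the loan.
Profit = 1,079,518,081.75 − 1,045,572,494.90 = INR 33,945,587.

INR 33,945,587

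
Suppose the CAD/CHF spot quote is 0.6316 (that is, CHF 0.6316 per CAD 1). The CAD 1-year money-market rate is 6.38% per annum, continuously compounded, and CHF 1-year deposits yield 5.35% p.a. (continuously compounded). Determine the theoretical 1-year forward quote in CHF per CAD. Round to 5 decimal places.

0.62513

T = 1 year.
CHF growth factor: e^(0.0535×1) = 1.054957.
CAD accumulates by e^(0.0638×1) = 1.0658792.
Forward (CHF per CAD) = 0.6316 × 1.054957 / 1.0658792 = 0.6251279.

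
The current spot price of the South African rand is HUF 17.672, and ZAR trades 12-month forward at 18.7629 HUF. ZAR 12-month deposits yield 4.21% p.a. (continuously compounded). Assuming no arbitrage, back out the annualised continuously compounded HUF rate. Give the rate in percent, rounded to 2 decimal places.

10.20%

T = 1 year.
By CIP, F/S equals the HUF-to-ZAR growth ratio: 18.7629/17.672 = 1.0617304.
ZAR growth factor: e^(0.0421×1) = 1.0429988.
So the HUF growth factor = 1.1073835.
Take logs: ln 1.1073835 / 1 = 0.102000, so 10.20%.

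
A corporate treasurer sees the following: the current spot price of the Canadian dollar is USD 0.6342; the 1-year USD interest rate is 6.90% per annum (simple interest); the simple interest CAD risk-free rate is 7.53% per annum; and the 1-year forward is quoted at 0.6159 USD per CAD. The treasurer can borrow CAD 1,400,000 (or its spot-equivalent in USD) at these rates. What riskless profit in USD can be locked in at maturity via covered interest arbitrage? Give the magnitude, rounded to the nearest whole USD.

USD 21,956

T = 1 year.
Invest the CAD and cover forward: 1,400,000 × 1.075300 × 0.6159 = USD 927,188.18.
Convert at spot and invest in USD: 1,400,000 × 0.6342 × 1.069000 = USD 949,143.72.
The quoted forward undervalues CAD, so borrow CAD, convert to USD at spot, deposit the USD at 6.90%, and buy CAD forward at 0.6159 to cover the loan.
Arbitrage profit = |927,188.18 − 949,143.72| = USD 21,956.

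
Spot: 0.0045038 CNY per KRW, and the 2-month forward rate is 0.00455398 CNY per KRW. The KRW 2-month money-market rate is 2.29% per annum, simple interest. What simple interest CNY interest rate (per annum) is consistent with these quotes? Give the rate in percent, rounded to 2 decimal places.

9.00%

T = 2/12 years.
CIP gives F = S · g_CNY/g_KRW, so g_CNY/g_KRW = 0.00455398/0.0045038 = 1.0111417.
KRW growth factor: 1 + 0.0229×2/12 = 1.0038167.
So the CNY growth factor = 1.0150009.
r = (1.0150009 − 1)/(2/12) = 0.090005 → 9.00%.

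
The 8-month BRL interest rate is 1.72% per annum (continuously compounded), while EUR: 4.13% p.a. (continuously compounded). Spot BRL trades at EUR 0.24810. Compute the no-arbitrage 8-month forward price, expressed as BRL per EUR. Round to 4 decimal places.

3.9664

T = 8/12 years.
EUR growth factor: e^(0.0413×8/12) = 1.0279159.
BRL accumulates by e^(0.0172×8/12) = 1.0115327.
So F = 0.2481 × 1.0279159 / 1.0115327 = 0.2521183 (EUR/BRL).
Quoted the other way: 1/0.2521183 = 3.9664 BRL per EUR.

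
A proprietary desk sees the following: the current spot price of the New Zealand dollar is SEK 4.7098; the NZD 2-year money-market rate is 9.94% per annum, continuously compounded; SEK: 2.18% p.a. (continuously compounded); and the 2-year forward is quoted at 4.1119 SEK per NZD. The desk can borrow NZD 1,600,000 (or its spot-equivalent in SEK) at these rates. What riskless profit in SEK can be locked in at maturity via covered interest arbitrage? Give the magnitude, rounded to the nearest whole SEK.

SEK 154,517

T = 2 years.
Keep in NZD, deliver into the forward: 1,600,000·1.219937954·4.1119 = SEK 8,026,020.60.
Swap to SEK now, deposit: 1,600,000·4.7098·1.044564446 = SEK 7,871,503.40.
The quoted forward overvalues NZD, so borrow SEK, buy NZD at spot, deposit the NZD at 9.94%, and sell the proceeds forward at 4.1119.
Profit = 8,026,020.60 − 7,871,503.40 = SEK 154,517.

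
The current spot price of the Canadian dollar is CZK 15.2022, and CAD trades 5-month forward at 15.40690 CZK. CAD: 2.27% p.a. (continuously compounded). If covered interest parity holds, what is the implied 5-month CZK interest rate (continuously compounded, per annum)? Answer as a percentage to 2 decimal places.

5.48%

T = 5/12 years.
By CIP, F/S equals the CZK-to-CAD growth ratio: 15.4069/15.2022 = 1.0134652.
CAD growth factor: e^(0.0227×5/12) = 1.0095032.
Hence g_CZK = 1.0230964.
r = ln(1.0230964)/(5/12) = 0.054801 → 5.48%.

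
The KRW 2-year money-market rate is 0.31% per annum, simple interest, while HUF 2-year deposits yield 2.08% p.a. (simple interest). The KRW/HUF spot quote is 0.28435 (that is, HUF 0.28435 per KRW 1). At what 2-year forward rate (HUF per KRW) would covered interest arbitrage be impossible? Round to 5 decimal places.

0.29435

T = 2 years.
Growth of 1 HUF over T: 1 + 0.0208×2 = 1.041600.
Growth of 1 KRW over T: 1 + 0.0031×2 = 1.006200.
Forward (HUF per KRW) = 0.28435 × 1.041600 / 1.006200 = 0.2943540.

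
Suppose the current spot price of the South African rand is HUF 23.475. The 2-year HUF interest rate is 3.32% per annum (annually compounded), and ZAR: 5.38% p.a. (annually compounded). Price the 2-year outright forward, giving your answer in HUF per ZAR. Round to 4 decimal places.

22.5662

T = 2 years.
HUF growth factor: (1 + 0.0332)^2 = 1.06750224.
ZAR accumulates by (1 + 0.0538)^2 = 1.11049444.
CIP: F = S · (grow HUF)/(grow ZAR) = 23.475 × 1.06750224/1.11049444 = 22.566178 HUF per ZAR.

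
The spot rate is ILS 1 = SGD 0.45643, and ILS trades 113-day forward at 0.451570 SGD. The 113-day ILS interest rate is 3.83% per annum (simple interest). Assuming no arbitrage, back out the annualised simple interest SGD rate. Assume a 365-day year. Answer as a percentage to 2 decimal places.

T = 113/365 years.
By CIP, F/S equals the SGD-to-ILS growth ratio: 0.45157/0.45643 = 0.9893521.
ILS growth factor: 1 + 0.0383×113/365 = 1.0118573.
So the SGD growth factor = 1.0010831.
(1.0010831 − 1)/T = 0.003499, i.e. 0.35%.

0.35%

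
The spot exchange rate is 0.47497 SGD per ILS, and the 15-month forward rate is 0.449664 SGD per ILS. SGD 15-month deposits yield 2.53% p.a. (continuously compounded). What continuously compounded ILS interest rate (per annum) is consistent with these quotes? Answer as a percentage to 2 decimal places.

T = 15/12 years.
CIP gives F = S · g_SGD/g_ILS, so g_SGD/g_ILS = 0.449664/0.47497 = 0.9467208.
SGD growth factor: e^(0.0253×15/12) = 1.0321304.
Hence g_ILS = 1.0902162.
r = ln(1.0902162)/(15/12) = 0.069101 → 6.91%.

6.91%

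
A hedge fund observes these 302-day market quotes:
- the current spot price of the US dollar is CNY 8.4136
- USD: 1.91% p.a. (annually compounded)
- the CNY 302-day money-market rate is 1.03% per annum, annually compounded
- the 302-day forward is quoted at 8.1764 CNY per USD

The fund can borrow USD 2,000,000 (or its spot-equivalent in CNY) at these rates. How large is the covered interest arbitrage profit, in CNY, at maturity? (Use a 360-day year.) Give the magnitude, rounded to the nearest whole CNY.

CNY 358,059

T = 302/360 years.
Invest the USD and cover forward: 2,000,000 × 1.0159983053 × 8.1764 = CNY 16,614,417.09.
Convert at spot and invest in CNY: 2,000,000 × 8.4136 × 1.0086334147 = CNY 16,972,476.20.
The quoted forward undervalues USD, so borrow USD, convert to CNY at spot, deposit the CNY at 1.03%, and buy USD forward at 8.1764 to cover the loan.
Arbitrage profit = |16,614,417.09 − 16,972,476.20| = CNY 358,059.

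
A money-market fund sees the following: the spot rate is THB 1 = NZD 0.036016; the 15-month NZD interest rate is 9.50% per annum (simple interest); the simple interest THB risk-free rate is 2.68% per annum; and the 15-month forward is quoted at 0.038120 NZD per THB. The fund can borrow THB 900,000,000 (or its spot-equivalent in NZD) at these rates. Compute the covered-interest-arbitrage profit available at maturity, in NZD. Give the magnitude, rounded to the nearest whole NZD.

NZD 806,292

T = 15/12 years.
Route A — deposit THB, sell forward: 900,000,000 × 1.033500 × 0.038120 = NZD 35,457,318.00.
Route B — convert at spot, deposit NZD: 900,000,000 × 0.036016 × 1.118750 = NZD 36,263,610.00.
The quoted forward undervalues THB, so borrow THB, convert to NZD at spot, deposit the NZD at 9.50%, and buy THB forward at 0.038120 to cover the loan.
Profit = 36,263,610.00 − 35,457,318.00 = NZD 806,292.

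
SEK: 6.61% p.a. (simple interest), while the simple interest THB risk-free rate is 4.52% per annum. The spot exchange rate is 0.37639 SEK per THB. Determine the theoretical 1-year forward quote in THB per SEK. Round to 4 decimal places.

T = 1 year.
Growth of 1 SEK over T: 1 + 0.0661×1 = 1.066100.
THB growth factor: 1 + 0.0452×1 = 1.045200.
So F = 0.37639 × 1.066100 / 1.045200 = 0.3839164 (SEK/THB).
Quoted the other way: 1/0.3839164 = 2.6047 THB per SEK.

2.6047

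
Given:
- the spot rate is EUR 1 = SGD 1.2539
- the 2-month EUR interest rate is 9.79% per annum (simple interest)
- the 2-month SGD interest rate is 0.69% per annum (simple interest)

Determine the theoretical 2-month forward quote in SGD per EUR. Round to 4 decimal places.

1.2352

T = 2/12 years.
SGD growth factor: 1 + 0.0069×2/12 = 1.001150.
EUR growth factor: 1 + 0.0979×2/12 = 1.0163167.
So F = 1.2539 × 1.001150 / 1.0163167 = 1.235188 (SGD/EUR).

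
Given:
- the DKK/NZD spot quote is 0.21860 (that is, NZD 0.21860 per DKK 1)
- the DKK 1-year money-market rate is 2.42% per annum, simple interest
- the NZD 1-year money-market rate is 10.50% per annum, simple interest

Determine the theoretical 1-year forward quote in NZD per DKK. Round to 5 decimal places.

T = 1 year.
NZD accumulates by 1 + 0.1050×1 = 1.105000.
DKK accumulates by 1 + 0.0242×1 = 1.024200.
CIP: F = S · (grow NZD)/(grow DKK) = 0.2186 × 1.105000/1.024200 = 0.2358455 NZD per DKK.

0.23585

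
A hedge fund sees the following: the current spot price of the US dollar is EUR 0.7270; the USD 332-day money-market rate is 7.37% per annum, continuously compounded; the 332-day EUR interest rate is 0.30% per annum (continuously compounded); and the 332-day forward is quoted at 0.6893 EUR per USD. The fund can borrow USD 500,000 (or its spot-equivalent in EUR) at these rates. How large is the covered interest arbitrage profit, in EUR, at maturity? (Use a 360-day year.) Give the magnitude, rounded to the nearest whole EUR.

EUR 4,382

T = 332/360 years.
Invest the USD and cover forward: 500,000 × 1.07033082 × 0.6893 = EUR 368,889.52.
Convert at spot and invest in EUR: 500,000 × 0.7270 × 1.0027705 = EUR 364,507.08.
The quoted forward overvalues USD, so borrow EUR, buy USD at spot, deposit the USD at 7.37%, and sell the proceeds forward at 0.6893.
Arbitrage profit = |368,889.52 − 364,507.08| = EUR 4,382.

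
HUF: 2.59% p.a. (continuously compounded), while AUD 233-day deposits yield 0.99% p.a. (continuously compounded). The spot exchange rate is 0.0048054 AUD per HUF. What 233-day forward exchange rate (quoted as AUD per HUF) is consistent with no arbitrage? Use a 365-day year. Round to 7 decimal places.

T = 233/365 years.
AUD growth factor: e^(0.0099×233/365) = 1.0063397.
Growth of 1 HUF over T: e^(0.0259×233/365) = 1.0166709.
Forward (AUD per HUF) = 0.0048054 × 1.0063397 / 1.0166709 = 0.004756569.

0.0047566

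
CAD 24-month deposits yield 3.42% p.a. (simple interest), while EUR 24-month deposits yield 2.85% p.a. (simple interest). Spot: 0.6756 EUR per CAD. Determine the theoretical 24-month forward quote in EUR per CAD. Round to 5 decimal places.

T = 2 years.
Growth of 1 EUR over T: 1 + 0.0285×2 = 1.057000.
Growth of 1 CAD over T: 1 + 0.0342×2 = 1.068400.
So F = 0.6756 × 1.057000 / 1.068400 = 0.6683912 (EUR/CAD).

0.66839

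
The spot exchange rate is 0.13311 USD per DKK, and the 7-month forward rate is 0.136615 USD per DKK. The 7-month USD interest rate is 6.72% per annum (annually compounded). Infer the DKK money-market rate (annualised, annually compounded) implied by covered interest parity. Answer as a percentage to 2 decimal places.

T = 7/12 years.
F/S = 0.136615/0.13311 = 1.0263316 = (growth of USD) / (growth of DKK).
USD growth factor: (1 + 0.0672)^(7/12) = 1.0386679.
Hence g_DKK = 1.0120198.
r = 1.0120198^(12/7) − 1 = 0.020694 → 2.07%.

2.07%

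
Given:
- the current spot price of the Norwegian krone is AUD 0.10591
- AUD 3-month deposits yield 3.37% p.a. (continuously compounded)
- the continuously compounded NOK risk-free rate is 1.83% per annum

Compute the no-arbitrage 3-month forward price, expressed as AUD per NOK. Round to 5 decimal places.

T = 3/12 years.
Growth of 1 AUD over T: e^(0.0337×3/12) = 1.0084606.
Growth of 1 NOK over T: e^(0.0183×3/12) = 1.0045855.
CIP: F = S · (grow AUD)/(grow NOK) = 0.10591 × 1.0084606/1.0045855 = 0.1063185 AUD per NOK.

0.10632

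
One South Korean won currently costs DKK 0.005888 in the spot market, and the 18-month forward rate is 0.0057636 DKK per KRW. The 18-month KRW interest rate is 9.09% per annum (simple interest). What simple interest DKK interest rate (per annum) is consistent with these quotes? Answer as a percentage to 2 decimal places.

T = 18/12 years.
By CIP, F/S equals the DKK-to-KRW growth ratio: 0.0057636/0.005888 = 0.9788723.
KRW growth factor: 1 + 0.0909×18/12 = 1.136350.
That pins the DKK growth at 1.1123415.
(1.1123415 − 1)/T = 0.074894, i.e. 7.49%.

7.49%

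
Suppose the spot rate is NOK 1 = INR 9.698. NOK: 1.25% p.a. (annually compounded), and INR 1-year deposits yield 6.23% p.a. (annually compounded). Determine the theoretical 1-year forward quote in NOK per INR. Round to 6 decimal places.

T = 1 year.
Growth of 1 INR over T: (1 + 0.0623)^1 = 1.062300.
NOK growth factor: (1 + 0.0125)^1 = 1.012500.
So F = 9.698 × 1.062300 / 1.012500 = 10.17500 (INR/NOK).
Invert for NOK per INR: 1 / 10.17500 = 0.098280.

0.098280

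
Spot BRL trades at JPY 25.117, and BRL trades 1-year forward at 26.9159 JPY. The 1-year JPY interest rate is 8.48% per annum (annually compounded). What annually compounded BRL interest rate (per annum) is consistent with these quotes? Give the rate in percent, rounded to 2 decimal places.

1.23%

T = 1 year.
F/S = 26.9159/25.117 = 1.0716208 = (growth of JPY) / (growth of BRL).
The JPY side grows by (1 + 0.0848)^1 = 1.084800.
Hence g_BRL = 1.0122984.
r = 1.0122984^(1/1) − 1 = 0.012298 → 1.23%.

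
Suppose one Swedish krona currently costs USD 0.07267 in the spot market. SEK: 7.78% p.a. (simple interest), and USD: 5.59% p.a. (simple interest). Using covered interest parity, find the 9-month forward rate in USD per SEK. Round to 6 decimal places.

0.071542

T = 9/12 years.
USD accumulates by 1 + 0.0559×9/12 = 1.041925.
Growth of 1 SEK over T: 1 + 0.0778×9/12 = 1.058350.
Forward (USD per SEK) = 0.07267 × 1.041925 / 1.058350 = 0.07154220.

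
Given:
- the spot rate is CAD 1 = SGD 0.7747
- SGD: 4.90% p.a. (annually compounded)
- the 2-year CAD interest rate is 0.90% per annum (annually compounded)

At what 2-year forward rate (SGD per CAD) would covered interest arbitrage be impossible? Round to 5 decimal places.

0.83734

T = 2 years.
SGD accumulates by (1 + 0.0490)^2 = 1.100401.
Growth of 1 CAD over T: (1 + 0.0090)^2 = 1.018081.
CIP: F = S · (grow SGD)/(grow CAD) = 0.7747 × 1.100401/1.018081 = 0.8373407 SGD per CAD.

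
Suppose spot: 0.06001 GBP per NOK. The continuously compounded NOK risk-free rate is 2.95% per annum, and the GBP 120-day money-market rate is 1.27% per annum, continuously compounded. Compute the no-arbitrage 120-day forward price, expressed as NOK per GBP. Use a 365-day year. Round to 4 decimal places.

16.7562

T = 120/365 years.
Growth of 1 GBP over T: e^(0.0127×120/365) = 1.00418407.
Growth of 1 NOK over T: e^(0.0295×120/365) = 1.00974581.
So F = 0.06001 × 1.00418407 / 1.00974581 = 0.059679461 (GBP/NOK).
Quoted the other way: 1/0.059679461 = 16.7562 NOK per GBP.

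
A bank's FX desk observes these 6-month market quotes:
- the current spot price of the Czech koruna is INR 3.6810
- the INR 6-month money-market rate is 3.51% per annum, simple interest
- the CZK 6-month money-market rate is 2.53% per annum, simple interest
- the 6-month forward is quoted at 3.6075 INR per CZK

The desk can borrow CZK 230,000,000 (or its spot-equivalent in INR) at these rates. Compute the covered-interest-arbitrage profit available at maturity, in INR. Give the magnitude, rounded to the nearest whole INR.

T = 6/12 years.
Invest the CZK and cover forward: 230,000,000 × 1.012650 × 3.6075 = INR 840,221,021.25.
Convert at spot and invest in INR: 230,000,000 × 3.6810 × 1.017550 = INR 861,488,356.50.
The quoted forward undervalues CZK, so borrow CZK, convert to INR at spot, deposit the INR at 3.51%, and buy CZK forward at 3.6075 to cover the loan.
Arbitrage profit = |840,221,021.25 − 861,488,356.50| = INR 21,267,335.

INR 21,267,335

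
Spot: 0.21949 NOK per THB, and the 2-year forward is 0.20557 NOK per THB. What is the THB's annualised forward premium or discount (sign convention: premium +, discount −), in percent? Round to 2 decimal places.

T = 2 years.
THB trades forward at -6.34197% vs spot over the period.
Per annum: -0.0634197 / 2 = -0.031710 = -3.17%.

-3.17%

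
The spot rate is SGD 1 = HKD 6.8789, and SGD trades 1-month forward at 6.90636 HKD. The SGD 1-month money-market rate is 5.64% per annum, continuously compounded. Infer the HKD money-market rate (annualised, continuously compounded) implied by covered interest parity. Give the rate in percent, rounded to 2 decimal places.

10.42%

T = 1/12 years.
CIP gives F = S · g_HKD/g_SGD, so g_HKD/g_SGD = 6.90636/6.8789 = 1.0039919.
The SGD side grows by e^(0.0564×1/12) = 1.0047111.
Hence g_HKD = 1.0087218.
r = ln(1.0087218)/(1/12) = 0.104208 → 10.42%.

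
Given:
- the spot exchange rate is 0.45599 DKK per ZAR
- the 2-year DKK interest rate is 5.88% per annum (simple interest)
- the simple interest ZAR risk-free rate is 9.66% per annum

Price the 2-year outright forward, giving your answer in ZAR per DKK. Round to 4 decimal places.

T = 2 years.
DKK accumulates by 1 + 0.0588×2 = 1.117600.
ZAR accumulates by 1 + 0.0966×2 = 1.193200.
CIP: F = S · (grow DKK)/(grow ZAR) = 0.45599 × 1.117600/1.193200 = 0.4270989 DKK per ZAR.
Invert for ZAR per DKK: 1 / 0.4270989 = 2.3414.

2.3414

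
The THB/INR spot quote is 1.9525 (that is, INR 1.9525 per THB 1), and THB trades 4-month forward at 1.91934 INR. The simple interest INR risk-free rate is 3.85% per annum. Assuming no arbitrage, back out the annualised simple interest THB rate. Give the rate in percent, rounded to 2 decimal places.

9.10%

T = 4/12 years.
By CIP, F/S equals the INR-to-THB growth ratio: 1.91934/1.9525 = 0.9830166.
INR growth factor: 1 + 0.0385×4/12 = 1.0128333.
So the THB growth factor = 1.0303318.
(1.0303318 − 1)/T = 0.090995, i.e. 9.10%.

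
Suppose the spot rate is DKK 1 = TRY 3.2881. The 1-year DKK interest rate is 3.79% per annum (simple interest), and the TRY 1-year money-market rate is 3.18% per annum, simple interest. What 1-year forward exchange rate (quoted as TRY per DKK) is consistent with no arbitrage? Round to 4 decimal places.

T = 1 year.
Growth of 1 TRY over T: 1 + 0.0318×1 = 1.031800.
Growth of 1 DKK over T: 1 + 0.0379×1 = 1.037900.
Forward (TRY per DKK) = 3.2881 × 1.031800 / 1.037900 = 3.268775.

3.2688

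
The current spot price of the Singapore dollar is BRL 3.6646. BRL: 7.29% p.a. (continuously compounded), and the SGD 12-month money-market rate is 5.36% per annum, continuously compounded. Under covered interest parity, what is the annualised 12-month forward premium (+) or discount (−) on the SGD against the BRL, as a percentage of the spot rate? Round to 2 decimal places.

T = 1 year.
CIP forward (BRL per SGD) = 3.6646 × 1.075623/1.0550625 = 3.7360138.
(F − S)/S ÷ T = (3.7360138 − 3.6646)/3.6646/1 = 0.019487 → 1.95%.

+1.95%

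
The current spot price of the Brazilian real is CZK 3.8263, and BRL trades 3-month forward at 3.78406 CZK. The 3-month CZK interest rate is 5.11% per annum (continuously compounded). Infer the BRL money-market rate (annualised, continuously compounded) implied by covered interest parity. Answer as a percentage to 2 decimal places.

T = 3/12 years.
By CIP, F/S equals the CZK-to-BRL growth ratio: 3.78406/3.8263 = 0.9889606.
CZK growth factor: e^(0.0511×3/12) = 1.0128569.
Hence g_BRL = 1.024163.
r = ln(1.024163)/(3/12) = 0.095503 → 9.55%.

9.55%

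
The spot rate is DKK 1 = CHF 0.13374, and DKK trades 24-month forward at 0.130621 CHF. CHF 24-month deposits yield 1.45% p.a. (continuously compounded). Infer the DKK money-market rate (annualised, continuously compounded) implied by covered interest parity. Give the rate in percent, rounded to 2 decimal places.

T = 2 years.
By CIP, F/S equals the CHF-to-DKK growth ratio: 0.130621/0.13374 = 0.9766786.
The CHF side grows by e^(0.0145×2) = 1.0294246.
That pins the DKK growth at 1.0540055.
Take logs: ln 1.0540055 / 2 = 0.026299, so 2.63%.

2.63%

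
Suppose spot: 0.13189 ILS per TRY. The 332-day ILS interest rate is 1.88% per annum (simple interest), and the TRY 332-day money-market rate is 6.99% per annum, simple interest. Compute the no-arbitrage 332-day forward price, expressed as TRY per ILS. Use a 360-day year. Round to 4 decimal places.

7.9333

T = 332/360 years.
ILS growth factor: 1 + 0.0188×332/360 = 1.0173378.
Growth of 1 TRY over T: 1 + 0.0699×332/360 = 1.0644633.
Forward (ILS per TRY) = 0.13189 × 1.0173378 / 1.0644633 = 0.1260510.
Invert for TRY per ILS: 1 / 0.1260510 = 7.9333.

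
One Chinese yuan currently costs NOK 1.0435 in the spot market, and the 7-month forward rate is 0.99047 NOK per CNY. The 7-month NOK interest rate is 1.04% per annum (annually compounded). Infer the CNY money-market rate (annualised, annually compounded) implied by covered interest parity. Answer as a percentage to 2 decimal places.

T = 7/12 years.
CIP gives F = S · g_NOK/g_CNY, so g_NOK/g_CNY = 0.99047/1.0435 = 0.9491806.
NOK growth factor: (1 + 0.0104)^(7/12) = 1.0060536.
That pins the CNY growth at 1.059918.
Annualise: 1.059918^(12/7) − 1 = 0.104902 = 10.49%.

10.49%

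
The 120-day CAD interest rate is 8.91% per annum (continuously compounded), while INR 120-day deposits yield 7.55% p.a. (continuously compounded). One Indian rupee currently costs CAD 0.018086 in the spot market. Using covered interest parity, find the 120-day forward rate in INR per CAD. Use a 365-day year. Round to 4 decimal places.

55.0447

T = 120/365 years.
CAD accumulates by e^(0.0891×120/365) = 1.02972642.
INR accumulates by e^(0.0755×120/365) = 1.02513255.
So F = 0.018086 × 1.02972642 / 1.02513255 = 0.018167048 (CAD/INR).
Quoted the other way: 1/0.018167048 = 55.0447 INR per CAD.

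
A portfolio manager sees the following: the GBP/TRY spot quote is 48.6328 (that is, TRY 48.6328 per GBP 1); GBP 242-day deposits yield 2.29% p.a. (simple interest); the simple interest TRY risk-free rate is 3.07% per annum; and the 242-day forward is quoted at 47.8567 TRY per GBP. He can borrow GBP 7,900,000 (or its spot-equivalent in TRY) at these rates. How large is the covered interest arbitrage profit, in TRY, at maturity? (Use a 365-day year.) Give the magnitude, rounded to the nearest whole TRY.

TRY 8,211,168

T = 242/365 years.
Invest the GBP and cover forward: 7,900,000 × 1.0151830137 × 47.8567 = TRY 383,808,140.56.
Convert at spot and invest in TRY: 7,900,000 × 48.6328 × 1.02035452055 = TRY 392,019,308.88.
The quoted forward undervalues GBP, so borrow GBP, convert to TRY at spot, deposit the TRY at 3.07%, and buy GBP forward at 47.8567 to cover the loan.
Arbitrage profit = |383,808,140.56 − 392,019,308.88| = TRY 8,211,168.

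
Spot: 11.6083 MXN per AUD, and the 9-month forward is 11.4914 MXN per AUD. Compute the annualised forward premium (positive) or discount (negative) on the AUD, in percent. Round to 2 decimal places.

T = 9/12 years.
Period premium: (11.4914 − 11.6083)/11.6083 = -0.0100704.
Annualise by dividing by T: -0.0100704 / (9/12) = -0.013427 → -1.34%.

-1.34%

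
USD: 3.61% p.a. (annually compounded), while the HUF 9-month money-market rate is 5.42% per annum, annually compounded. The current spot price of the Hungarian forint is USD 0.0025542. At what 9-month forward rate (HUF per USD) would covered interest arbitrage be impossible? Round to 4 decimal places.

396.6305

T = 9/12 years.
USD accumulates by (1 + 0.0361)^(9/12) = 1.026954625.
HUF accumulates by (1 + 0.0542)^(9/12) = 1.040380633.
So F = 0.0025542 × 1.026954625 / 1.040380633 = 0.00252123830 (USD/HUF).
Invert for HUF per USD: 1 / 0.00252123830 = 396.6305.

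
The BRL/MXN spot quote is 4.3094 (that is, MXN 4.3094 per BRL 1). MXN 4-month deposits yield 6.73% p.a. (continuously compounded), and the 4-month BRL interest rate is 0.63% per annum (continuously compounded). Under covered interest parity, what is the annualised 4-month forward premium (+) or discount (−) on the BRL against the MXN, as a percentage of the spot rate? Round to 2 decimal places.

+6.16%

T = 4/12 years.
CIP forward (MXN per BRL) = 4.3094 × 1.0226869/1.0021022 = 4.3979216.
Annualised premium = (F − S)/S × (1/T) = (4.3979216 − 4.3094)/4.3094 ÷ (4/12) = 6.16%.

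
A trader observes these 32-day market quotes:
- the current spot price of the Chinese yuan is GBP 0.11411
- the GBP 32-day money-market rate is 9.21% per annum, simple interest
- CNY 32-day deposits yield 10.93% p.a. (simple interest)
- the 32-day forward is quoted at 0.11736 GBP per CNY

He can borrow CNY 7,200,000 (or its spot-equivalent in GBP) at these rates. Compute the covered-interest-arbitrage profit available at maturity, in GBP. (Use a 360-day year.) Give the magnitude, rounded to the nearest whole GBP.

GBP 24,883

T = 32/360 years.
Route A — deposit CNY, sell forward: 7,200,000 × 1.00971556 × 0.11736 = GBP 853,201.57.
Route B — convert at spot, deposit GBP: 7,200,000 × 0.11411 × 1.00818667 = GBP 828,318.10.
The quoted forward overvalues CNY, so borrow GBP, buy CNY at spot, deposit the CNY at 10.93%, and sell the proceeds forward at 0.11736.
Profit = 853,201.57 − 828,318.10 = GBP 24,883.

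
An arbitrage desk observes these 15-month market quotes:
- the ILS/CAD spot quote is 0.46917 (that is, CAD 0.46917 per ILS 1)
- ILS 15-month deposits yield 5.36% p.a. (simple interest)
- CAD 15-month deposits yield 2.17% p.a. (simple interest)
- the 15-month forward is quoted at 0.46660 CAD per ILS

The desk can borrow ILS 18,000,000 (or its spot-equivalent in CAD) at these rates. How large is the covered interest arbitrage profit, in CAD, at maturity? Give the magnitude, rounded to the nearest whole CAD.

T = 15/12 years.
Keep in ILS, deliver into the forward: 18,000,000·1.067000·0.46660 = CAD 8,961,519.60.
Swap to CAD now, deposit: 18,000,000·0.46917·1.027125 = CAD 8,674,132.25.
The quoted forward overvalues ILS, so borrow CAD, buy ILS at spot, deposit the ILS at 5.36%, and sell the proceeds forward at 0.46660.
Profit = 8,961,519.60 − 8,674,132.25 = CAD 287,387.

CAD 287,387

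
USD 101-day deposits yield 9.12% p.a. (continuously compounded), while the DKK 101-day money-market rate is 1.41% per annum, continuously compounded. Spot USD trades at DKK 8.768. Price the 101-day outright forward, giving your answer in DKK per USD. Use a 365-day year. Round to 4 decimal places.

T = 101/365 years.
DKK accumulates by e^(0.0141×101/365) = 1.0039093.
USD growth factor: e^(0.0912×101/365) = 1.0255573.
CIP: F = S · (grow DKK)/(grow USD) = 8.768 × 1.0039093/1.0255573 = 8.582920 DKK per USD.

8.5829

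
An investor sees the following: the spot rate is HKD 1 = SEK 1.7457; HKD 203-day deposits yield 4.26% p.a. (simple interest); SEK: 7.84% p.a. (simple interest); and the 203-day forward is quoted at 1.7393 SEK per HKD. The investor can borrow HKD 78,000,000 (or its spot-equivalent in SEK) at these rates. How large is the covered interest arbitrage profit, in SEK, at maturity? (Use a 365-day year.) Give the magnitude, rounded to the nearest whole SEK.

T = 203/365 years.
Invest the HKD and cover forward: 78,000,000 × 1.02369260274 × 1.7393 = SEK 138,879,666.43.
Convert at spot and invest in SEK: 78,000,000 × 1.7457 × 1.04360328767 = SEK 142,101,824.22.
The quoted forward undervalues HKD, so borrow HKD, convert to SEK at spot, deposit the SEK at 7.84%, and buy HKD forward at 1.7393 to cover the loan.
Arbitrage profit = |138,879,666.43 − 142,101,824.22| = SEK 3,222,158.

SEK 3,222,158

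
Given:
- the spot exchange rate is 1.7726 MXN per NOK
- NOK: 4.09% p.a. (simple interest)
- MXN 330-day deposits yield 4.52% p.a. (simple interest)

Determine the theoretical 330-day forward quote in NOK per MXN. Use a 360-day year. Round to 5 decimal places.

0.56201

T = 330/360 years.
Growth of 1 MXN over T: 1 + 0.0452×330/360 = 1.0414333.
NOK growth factor: 1 + 0.0409×330/360 = 1.0374917.
Forward (MXN per NOK) = 1.7726 × 1.0414333 / 1.0374917 = 1.779334.
Quoted the other way: 1/1.779334 = 0.56201 NOK per MXN.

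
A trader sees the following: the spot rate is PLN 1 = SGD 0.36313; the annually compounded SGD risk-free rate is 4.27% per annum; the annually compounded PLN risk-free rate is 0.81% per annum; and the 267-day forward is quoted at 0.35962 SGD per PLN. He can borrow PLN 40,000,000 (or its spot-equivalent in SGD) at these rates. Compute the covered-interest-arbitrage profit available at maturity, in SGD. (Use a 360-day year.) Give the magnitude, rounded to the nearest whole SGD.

T = 267/360 years.
Route A — deposit PLN, sell forward: 40,000,000 × 1.0060012359 × 0.35962 = SGD 14,471,126.58.
Route B — convert at spot, deposit SGD: 40,000,000 × 0.36313 × 1.031497553 = SGD 14,982,708.26.
The quoted forward undervalues PLN, so borrow PLN, convert to SGD at spot, deposit the SGD at 4.27%, and buy PLN forward at 0.35962 to cover the loan.
The gap between the two covered legs is SGD 511,582.

SGD 511,582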